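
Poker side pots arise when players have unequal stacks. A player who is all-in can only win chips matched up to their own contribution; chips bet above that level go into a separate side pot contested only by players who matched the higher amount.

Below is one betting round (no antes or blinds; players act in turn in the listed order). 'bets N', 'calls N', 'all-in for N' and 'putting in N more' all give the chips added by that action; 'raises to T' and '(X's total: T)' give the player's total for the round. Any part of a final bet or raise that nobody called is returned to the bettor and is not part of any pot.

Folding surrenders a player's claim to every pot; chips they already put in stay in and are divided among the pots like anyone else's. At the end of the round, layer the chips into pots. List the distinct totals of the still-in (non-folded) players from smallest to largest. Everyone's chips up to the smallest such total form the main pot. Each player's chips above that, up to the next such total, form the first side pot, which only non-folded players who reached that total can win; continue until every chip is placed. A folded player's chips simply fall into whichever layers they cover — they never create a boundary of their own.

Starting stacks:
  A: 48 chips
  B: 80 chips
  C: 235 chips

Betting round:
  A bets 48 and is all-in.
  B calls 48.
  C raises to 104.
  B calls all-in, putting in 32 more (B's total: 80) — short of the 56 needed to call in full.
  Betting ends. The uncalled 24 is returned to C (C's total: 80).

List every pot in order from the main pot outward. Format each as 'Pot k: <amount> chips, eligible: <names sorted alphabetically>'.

Contributions (after 24 returned to C): A=48, B=80, C=80
Pot levels (distinct totals of non-folded players): 48, 80
Layer 1-48: 48 each from A, B, C = 48*3 = 144 chips; eligible A, B, C
Layer 49-80: 32 each from B, C = 32*2 = 64 chips; eligible B, C

Pot 1: 144 chips, eligible: A, B, C
Pot 2: 64 chips, eligible: B, C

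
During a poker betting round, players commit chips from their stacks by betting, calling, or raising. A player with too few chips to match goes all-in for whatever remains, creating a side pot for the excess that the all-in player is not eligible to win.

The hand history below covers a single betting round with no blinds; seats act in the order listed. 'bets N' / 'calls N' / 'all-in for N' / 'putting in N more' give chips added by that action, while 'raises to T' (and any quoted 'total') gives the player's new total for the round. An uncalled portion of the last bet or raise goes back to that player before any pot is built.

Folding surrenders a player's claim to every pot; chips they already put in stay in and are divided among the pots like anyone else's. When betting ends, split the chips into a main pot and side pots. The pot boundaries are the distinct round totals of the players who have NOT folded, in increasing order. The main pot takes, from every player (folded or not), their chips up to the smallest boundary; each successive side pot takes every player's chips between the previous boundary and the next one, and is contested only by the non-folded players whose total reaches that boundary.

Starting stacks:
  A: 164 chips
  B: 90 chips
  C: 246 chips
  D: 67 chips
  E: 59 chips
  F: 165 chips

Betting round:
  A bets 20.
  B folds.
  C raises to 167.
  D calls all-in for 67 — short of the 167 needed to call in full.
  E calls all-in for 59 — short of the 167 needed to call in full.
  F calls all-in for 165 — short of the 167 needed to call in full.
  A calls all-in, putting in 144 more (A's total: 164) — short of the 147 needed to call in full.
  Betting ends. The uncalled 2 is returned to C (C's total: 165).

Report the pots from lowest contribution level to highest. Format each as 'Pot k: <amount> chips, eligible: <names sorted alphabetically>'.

Contributions (after 2 returned to C): A=164, C=165, D=67, E=59, F=165
Folded: B
Pot levels (distinct totals of non-folded players): 59, 67, 164, 165
Layer 1-59: 59 each from A, C, D, E, F = 59*5 = 295 chips; eligible A, C, D, E, F
Layer 60-67: 8 each from A, C, D, F = 8*4 = 32 chips; eligible A, C, D, F
Layer 68-164: 97 each from A, C, F = 97*3 = 291 chips; eligible A, C, F
Layer 165-165: 1 each from C, F = 1*2 = 2 chips; eligible C, F

Pot 1: 295 chips, eligible: A, C, D, E, F
Pot 2: 32 chips, eligible: A, C, D, F
Pot 3: 291 chips, eligible: A, C, F
Pot 4: 2 chips, eligible: C, F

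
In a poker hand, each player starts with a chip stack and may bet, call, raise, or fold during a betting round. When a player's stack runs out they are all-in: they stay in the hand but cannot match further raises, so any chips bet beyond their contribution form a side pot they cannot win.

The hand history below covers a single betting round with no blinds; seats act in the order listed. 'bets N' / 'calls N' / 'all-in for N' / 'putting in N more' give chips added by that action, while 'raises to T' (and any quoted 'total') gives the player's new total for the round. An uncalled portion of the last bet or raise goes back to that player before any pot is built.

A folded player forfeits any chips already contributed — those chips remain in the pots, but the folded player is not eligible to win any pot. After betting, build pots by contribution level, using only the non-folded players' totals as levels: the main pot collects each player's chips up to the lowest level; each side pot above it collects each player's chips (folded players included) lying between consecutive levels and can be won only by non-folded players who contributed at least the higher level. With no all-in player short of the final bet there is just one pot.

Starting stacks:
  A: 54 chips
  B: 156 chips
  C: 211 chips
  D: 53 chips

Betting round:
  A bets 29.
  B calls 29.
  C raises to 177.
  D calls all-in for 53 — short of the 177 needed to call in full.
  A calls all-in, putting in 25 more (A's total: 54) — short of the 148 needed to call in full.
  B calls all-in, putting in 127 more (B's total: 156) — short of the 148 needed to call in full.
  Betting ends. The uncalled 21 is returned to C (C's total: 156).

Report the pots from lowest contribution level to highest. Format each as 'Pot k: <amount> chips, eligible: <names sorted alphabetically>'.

Pot 1: 212 chips, eligible: A, B, C, D
Pot 2: 3 chips, eligible: A, B, C
Pot 3: 204 chips, eligible: B, C

Derivation:
Contributions (after 21 returned to C): A=54, B=156, C=156, D=53
Pot levels (distinct totals of non-folded players): 53, 54, 156
Layer 1-53: 53 each from A, B, C, D = 53*4 = 212 chips; eligible A, B, C, D
Layer 54-54: 1 each from A, B, C = 1*3 = 3 chips; eligible A, B, C
Layer 55-156: 102 each from B, C = 102*2 = 204 chips; eligible B, C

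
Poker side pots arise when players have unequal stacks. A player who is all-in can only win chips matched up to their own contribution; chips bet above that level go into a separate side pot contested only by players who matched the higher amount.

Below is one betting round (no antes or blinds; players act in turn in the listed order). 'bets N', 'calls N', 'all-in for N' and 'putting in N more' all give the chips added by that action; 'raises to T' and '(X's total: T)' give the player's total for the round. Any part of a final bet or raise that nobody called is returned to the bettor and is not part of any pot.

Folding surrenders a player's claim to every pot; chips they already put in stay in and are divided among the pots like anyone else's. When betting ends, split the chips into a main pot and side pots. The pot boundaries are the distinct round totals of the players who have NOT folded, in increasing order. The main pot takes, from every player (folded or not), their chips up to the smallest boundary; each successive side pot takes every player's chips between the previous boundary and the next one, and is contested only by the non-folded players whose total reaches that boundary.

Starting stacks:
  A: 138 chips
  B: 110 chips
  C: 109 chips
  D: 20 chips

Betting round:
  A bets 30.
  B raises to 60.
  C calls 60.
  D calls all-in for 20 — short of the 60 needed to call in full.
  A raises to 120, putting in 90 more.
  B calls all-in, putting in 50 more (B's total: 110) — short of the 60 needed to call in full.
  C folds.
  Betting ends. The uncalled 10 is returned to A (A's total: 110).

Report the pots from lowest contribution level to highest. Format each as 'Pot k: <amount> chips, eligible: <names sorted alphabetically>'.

Contributions (after 10 returned to A): A=110, B=110, C=60, D=20
Folded: C
Pot levels (distinct totals of non-folded players): 20, 110
Layer 1-20: 20 each from A, B, C, D = 20*4 = 80 chips; eligible A, B, D
Layer 21-110: A 90 + B 90 + C 40 = 220 chips; eligible A, B

Pot 1: 80 chips, eligible: A, B, D
Pot 2: 220 chips, eligible: A, B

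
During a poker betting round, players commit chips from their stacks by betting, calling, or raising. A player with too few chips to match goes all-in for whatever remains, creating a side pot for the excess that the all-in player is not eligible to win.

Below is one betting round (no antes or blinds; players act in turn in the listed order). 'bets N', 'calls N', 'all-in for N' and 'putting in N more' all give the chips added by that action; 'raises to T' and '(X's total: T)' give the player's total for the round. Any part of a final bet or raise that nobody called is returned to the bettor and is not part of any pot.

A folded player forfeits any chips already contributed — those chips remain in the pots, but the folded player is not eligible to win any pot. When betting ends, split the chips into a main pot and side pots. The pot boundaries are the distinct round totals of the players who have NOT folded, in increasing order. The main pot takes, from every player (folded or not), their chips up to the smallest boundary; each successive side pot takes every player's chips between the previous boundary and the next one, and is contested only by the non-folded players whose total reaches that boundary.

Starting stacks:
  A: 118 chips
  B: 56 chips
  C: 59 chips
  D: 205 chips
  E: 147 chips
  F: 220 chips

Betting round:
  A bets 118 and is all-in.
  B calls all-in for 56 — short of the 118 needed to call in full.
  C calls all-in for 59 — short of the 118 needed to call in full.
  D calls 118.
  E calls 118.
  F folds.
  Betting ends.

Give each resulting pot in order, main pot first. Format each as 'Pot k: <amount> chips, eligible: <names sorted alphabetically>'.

Contributions: A=118, B=56, C=59, D=118, E=118
Folded: F
Pot levels (distinct totals of non-folded players): 56, 59, 118
Layer 1-56: 56 each from A, B, C, D, E = 56*5 = 280 chips; eligible A, B, C, D, E
Layer 57-59: 3 each from A, C, D, E = 3*4 = 12 chips; eligible A, C, D, E
Layer 60-118: 59 each from A, D, E = 59*3 = 177 chips; eligible A, D, E

Pot 1: 280 chips, eligible: A, B, C, D, E
Pot 2: 12 chips, eligible: A, C, D, E
Pot 3: 177 chips, eligible: A, D, E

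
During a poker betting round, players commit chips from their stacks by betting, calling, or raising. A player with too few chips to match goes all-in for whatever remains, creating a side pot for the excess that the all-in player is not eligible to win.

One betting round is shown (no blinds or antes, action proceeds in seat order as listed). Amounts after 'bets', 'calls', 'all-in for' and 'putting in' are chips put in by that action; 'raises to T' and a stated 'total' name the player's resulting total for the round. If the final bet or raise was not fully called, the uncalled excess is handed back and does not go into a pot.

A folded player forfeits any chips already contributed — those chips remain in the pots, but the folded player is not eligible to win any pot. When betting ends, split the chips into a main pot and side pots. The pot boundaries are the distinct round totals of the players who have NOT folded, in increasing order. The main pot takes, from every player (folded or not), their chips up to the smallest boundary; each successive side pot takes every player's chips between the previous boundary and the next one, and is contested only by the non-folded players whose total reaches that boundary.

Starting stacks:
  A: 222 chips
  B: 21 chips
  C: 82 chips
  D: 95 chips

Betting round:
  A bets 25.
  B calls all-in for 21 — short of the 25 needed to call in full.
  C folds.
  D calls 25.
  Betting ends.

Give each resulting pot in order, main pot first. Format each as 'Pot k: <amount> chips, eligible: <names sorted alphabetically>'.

Pot 1: 63 chips, eligible: A, B, D
Pot 2: 8 chips, eligible: A, D

Derivation:
Contributions: A=25, B=21, D=25
Folded: C
Pot levels (distinct totals of non-folded players): 21, 25
Layer 1-21: 21 each from A, B, D = 21*3 = 63 chips; eligible A, B, D
Layer 22-25: 4 each from A, D = 4*2 = 8 chips; eligible A, D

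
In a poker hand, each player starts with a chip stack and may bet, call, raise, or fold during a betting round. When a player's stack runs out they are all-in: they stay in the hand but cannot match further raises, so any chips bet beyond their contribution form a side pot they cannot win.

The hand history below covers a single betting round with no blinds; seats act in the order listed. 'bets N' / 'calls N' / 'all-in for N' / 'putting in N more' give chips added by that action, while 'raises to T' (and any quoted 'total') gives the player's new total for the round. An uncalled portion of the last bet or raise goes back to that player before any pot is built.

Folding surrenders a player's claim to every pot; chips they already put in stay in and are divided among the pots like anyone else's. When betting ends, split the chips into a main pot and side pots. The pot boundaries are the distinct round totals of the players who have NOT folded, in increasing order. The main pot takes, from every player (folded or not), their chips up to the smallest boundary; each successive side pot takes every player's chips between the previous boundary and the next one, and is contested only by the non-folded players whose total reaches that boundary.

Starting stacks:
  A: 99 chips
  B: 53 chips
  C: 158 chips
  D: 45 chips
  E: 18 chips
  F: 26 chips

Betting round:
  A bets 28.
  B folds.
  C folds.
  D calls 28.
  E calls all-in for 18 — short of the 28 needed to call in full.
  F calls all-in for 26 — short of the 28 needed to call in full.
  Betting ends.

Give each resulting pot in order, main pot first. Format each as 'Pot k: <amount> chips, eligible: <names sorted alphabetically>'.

Contributions: A=28, D=28, E=18, F=26
Folded: B, C
Pot levels (distinct totals of non-folded players): 18, 26, 28
Layer 1-18: 18 each from A, D, E, F = 18*4 = 72 chips; eligible A, D, E, F
Layer 19-26: 8 each from A, D, F = 8*3 = 24 chips; eligible A, D, F
Layer 27-28: 2 each from A, D = 2*2 = 4 chips; eligible A, D

Pot 1: 72 chips, eligible: A, D, E, F
Pot 2: 24 chips, eligible: A, D, F
Pot 3: 4 chips, eligible: A, D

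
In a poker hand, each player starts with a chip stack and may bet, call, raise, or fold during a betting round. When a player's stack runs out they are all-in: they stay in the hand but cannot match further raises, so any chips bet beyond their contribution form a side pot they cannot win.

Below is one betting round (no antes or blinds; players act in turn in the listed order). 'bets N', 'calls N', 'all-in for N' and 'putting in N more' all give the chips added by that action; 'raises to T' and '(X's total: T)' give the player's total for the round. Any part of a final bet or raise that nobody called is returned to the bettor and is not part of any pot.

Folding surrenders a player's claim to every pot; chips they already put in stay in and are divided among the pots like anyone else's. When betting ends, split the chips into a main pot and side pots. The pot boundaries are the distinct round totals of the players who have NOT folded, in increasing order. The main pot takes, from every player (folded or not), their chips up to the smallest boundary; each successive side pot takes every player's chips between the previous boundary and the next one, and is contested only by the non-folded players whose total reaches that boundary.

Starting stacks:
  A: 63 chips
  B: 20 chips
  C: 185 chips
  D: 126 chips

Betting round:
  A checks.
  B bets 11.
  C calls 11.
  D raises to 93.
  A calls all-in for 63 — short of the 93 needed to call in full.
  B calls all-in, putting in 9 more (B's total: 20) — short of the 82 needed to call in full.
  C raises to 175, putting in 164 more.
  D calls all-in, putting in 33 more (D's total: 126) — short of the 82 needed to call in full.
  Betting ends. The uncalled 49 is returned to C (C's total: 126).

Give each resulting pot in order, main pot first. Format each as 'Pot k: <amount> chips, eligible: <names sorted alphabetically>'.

Contributions (after 49 returned to C): A=63, B=20, C=126, D=126
Pot levels (distinct totals of non-folded players): 20, 63, 126
Layer 1-20: 20 each from A, B, C, D = 20*4 = 80 chips; eligible A, B, C, D
Layer 21-63: 43 each from A, C, D = 43*3 = 129 chips; eligible A, C, D
Layer 64-126: 63 each from C, D = 63*2 = 126 chips; eligible C, D

Pot 1: 80 chips, eligible: A, B, C, D
Pot 2: 129 chips, eligible: A, C, D
Pot 3: 126 chips, eligible: C, D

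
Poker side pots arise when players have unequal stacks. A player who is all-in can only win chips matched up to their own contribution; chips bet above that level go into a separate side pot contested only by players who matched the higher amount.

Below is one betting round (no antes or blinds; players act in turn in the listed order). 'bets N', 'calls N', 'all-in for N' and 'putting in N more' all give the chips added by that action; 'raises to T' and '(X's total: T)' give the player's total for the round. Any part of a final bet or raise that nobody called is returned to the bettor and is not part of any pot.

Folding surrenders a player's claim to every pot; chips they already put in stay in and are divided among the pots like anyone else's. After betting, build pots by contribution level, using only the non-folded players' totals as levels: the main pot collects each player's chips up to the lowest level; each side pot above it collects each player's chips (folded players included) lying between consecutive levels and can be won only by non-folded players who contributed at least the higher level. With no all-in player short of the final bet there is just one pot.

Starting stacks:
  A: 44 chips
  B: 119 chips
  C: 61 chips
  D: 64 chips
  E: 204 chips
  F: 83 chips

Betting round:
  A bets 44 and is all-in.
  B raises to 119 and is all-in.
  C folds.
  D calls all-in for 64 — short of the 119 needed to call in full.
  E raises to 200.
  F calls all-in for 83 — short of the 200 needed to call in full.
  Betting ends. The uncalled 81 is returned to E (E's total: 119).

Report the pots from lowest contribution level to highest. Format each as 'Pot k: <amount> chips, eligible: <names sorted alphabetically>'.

Pot 1: 220 chips, eligible: A, B, D, E, F
Pot 2: 80 chips, eligible: B, D, E, F
Pot 3: 57 chips, eligible: B, E, F
Pot 4: 72 chips, eligible: B, E

Derivation:
Contributions (after 81 returned to E): A=44, B=119, D=64, E=119, F=83
Folded: C
Pot levels (distinct totals of non-folded players): 44, 64, 83, 119
Layer 1-44: 44 each from A, B, D, E, F = 44*5 = 220 chips; eligible A, B, D, E, F
Layer 45-64: 20 each from B, D, E, F = 20*4 = 80 chips; eligible B, D, E, F
Layer 65-83: 19 each from B, E, F = 19*3 = 57 chips; eligible B, E, F
Layer 84-119: 36 each from B, E = 36*2 = 72 chips; eligible B, E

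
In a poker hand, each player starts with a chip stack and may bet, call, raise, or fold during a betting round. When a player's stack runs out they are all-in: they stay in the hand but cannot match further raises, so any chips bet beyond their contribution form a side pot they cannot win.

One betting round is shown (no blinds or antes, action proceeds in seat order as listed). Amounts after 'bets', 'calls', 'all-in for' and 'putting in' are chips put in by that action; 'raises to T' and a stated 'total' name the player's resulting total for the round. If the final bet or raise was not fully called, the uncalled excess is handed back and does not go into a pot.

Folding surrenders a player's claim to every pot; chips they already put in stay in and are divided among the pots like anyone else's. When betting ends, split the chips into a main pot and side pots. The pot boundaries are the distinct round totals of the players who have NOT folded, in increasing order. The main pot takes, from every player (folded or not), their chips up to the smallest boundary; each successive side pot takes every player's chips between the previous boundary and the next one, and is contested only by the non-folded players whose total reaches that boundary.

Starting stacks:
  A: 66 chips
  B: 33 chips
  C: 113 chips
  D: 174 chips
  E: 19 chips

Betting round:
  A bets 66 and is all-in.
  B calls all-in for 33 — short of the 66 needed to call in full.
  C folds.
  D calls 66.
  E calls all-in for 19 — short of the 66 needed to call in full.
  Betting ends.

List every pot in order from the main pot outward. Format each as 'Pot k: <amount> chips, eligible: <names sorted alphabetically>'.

Contributions: A=66, B=33, D=66, E=19
Folded: C
Pot levels (distinct totals of non-folded players): 19, 33, 66
Layer 1-19: 19 each from A, B, D, E = 19*4 = 76 chips; eligible A, B, D, E
Layer 20-33: 14 each from A, B, D = 14*3 = 42 chips; eligible A, B, D
Layer 34-66: 33 each from A, D = 33*2 = 66 chips; eligible A, D

Pot 1: 76 chips, eligible: A, B, D, E
Pot 2: 42 chips, eligible: A, B, D
Pot 3: 66 chips, eligible: A, D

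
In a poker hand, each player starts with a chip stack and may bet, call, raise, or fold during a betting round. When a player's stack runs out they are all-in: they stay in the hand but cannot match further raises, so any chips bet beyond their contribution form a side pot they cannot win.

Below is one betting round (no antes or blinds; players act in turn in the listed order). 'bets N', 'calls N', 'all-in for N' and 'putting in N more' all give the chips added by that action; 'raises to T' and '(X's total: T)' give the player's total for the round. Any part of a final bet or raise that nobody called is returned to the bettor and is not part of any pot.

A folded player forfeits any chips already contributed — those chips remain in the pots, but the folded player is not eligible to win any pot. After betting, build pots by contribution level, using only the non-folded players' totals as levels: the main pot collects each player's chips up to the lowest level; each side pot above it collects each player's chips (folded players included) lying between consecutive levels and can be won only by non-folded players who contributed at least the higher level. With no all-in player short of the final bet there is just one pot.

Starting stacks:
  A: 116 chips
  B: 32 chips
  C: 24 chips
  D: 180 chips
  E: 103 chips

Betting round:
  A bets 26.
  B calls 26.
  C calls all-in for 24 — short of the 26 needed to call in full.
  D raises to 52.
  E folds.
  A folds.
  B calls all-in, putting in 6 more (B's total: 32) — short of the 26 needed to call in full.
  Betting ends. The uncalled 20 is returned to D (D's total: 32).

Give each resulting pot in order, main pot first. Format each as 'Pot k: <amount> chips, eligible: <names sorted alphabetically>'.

Contributions (after 20 returned to D): A=26, B=32, C=24, D=32
Folded: A, E
Pot levels (distinct totals of non-folded players): 24, 32
Layer 1-24: 24 each from A, B, C, D = 24*4 = 96 chips; eligible B, C, D
Layer 25-32: A 2 + B 8 + D 8 = 18 chips; eligible B, D

Pot 1: 96 chips, eligible: B, C, D
Pot 2: 18 chips, eligible: B, D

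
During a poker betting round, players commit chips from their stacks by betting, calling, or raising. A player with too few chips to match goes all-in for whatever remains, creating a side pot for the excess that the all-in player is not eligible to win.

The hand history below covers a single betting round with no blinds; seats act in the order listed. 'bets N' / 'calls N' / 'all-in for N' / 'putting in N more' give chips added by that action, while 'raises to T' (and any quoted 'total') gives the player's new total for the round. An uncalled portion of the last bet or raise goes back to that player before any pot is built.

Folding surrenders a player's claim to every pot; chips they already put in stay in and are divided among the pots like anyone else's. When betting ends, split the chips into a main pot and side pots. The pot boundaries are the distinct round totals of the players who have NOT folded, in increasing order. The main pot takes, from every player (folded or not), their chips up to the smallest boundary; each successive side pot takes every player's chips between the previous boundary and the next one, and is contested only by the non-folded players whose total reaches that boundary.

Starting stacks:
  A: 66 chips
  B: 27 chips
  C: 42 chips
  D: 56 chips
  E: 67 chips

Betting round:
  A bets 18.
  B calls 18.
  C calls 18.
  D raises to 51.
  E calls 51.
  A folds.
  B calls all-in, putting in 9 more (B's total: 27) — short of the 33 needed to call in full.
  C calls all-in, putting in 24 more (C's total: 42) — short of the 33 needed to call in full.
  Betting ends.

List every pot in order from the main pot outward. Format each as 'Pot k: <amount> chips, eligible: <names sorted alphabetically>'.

Contributions: A=18, B=27, C=42, D=51, E=51
Folded: A
Pot levels (distinct totals of non-folded players): 27, 42, 51
Layer 1-27: A 18 + B 27 + C 27 + D 27 + E 27 = 126 chips; eligible B, C, D, E
Layer 28-42: 15 each from C, D, E = 15*3 = 45 chips; eligible C, D, E
Layer 43-51: 9 each from D, E = 9*2 = 18 chips; eligible D, E

Pot 1: 126 chips, eligible: B, C, D, E
Pot 2: 45 chips, eligible: C, D, E
Pot 3: 18 chips, eligible: D, E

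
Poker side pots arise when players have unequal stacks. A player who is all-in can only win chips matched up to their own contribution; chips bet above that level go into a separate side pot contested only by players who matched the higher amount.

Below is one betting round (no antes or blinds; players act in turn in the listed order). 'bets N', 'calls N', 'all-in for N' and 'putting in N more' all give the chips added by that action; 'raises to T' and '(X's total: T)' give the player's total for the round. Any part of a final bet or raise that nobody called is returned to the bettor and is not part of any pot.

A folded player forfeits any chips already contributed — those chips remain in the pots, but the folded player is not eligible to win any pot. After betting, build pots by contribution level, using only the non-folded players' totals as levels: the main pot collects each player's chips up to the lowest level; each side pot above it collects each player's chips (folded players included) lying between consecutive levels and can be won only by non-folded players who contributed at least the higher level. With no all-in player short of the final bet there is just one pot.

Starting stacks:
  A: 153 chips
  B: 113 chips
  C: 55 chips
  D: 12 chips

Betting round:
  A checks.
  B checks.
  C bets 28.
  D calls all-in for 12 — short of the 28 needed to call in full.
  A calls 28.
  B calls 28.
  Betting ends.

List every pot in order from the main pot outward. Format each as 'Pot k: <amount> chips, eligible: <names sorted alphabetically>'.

Contributions: A=28, B=28, C=28, D=12
Pot levels (distinct totals of non-folded players): 12, 28
Layer 1-12: 12 each from A, B, C, D = 12*4 = 48 chips; eligible A, B, C, D
Layer 13-28: 16 each from A, B, C = 16*3 = 48 chips; eligible A, B, C

Pot 1: 48 chips, eligible: A, B, C, D
Pot 2: 48 chips, eligible: A, B, C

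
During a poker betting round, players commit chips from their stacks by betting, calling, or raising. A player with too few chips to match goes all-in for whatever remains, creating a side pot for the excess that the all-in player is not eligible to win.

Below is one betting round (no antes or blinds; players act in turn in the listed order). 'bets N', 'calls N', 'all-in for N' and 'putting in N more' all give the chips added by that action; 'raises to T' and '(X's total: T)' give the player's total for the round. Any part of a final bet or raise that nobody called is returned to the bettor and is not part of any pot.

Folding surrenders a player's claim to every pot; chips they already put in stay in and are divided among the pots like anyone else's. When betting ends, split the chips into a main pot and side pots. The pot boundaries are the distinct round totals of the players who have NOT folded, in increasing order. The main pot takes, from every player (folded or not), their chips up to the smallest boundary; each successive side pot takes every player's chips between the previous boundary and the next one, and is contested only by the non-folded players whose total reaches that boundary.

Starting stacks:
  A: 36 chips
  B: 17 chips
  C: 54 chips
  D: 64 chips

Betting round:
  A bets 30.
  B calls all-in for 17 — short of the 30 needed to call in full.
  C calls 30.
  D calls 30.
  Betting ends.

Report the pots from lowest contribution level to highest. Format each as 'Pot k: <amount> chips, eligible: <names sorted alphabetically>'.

Pot 1: 68 chips, eligible: A, B, C, D
Pot 2: 39 chips, eligible: A, C, D

Derivation:
Contributions: A=30, B=17, C=30, D=30
Pot levels (distinct totals of non-folded players): 17, 30
Layer 1-17: 17 each from A, B, C, D = 17*4 = 68 chips; eligible A, B, C, D
Layer 18-30: 13 each from A, C, D = 13*3 = 39 chips; eligible A, C, D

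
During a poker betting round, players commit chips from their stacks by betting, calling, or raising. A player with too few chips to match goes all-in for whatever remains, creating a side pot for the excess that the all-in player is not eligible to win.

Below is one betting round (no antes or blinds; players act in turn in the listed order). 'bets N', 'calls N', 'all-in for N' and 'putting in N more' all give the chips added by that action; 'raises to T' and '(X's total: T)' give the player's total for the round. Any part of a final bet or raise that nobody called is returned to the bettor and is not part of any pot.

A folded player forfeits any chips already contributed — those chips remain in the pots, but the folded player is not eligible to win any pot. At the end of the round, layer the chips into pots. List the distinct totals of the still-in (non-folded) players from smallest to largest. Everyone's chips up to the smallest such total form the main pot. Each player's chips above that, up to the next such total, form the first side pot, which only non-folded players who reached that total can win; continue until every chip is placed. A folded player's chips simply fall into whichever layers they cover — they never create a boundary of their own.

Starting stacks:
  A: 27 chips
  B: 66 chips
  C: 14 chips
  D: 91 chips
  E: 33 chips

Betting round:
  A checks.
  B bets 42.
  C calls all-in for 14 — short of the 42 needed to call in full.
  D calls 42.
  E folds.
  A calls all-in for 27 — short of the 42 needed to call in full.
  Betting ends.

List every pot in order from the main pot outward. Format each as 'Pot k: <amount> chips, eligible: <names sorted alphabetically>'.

Contributions: A=27, B=42, C=14, D=42
Folded: E
Pot levels (distinct totals of non-folded players): 14, 27, 42
Layer 1-14: 14 each from A, B, C, D = 14*4 = 56 chips; eligible A, B, C, D
Layer 15-27: 13 each from A, B, D = 13*3 = 39 chips; eligible A, B, D
Layer 28-42: 15 each from B, D = 15*2 = 30 chips; eligible B, D

Pot 1: 56 chips, eligible: A, B, C, D
Pot 2: 39 chips, eligible: A, B, D
Pot 3: 30 chips, eligible: B, D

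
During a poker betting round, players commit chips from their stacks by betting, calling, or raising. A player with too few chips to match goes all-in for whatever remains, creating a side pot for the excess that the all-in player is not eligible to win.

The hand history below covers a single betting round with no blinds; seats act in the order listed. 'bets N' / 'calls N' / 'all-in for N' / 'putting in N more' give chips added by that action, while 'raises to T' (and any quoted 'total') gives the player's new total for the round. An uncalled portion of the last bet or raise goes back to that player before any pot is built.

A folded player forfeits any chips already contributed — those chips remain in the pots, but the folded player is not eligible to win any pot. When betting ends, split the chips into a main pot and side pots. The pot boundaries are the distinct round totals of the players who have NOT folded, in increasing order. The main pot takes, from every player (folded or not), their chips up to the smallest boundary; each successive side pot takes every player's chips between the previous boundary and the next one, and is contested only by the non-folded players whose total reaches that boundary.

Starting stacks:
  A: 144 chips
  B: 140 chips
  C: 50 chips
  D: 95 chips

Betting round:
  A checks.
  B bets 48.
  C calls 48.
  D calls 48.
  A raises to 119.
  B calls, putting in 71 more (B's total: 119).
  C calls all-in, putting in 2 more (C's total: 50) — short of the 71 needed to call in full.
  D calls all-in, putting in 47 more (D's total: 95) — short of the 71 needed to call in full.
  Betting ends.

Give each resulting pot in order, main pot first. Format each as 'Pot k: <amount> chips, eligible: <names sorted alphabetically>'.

Contributions: A=119, B=119, C=50, D=95
Pot levels (distinct totals of non-folded players): 50, 95, 119
Layer 1-50: 50 each from A, B, C, D = 50*4 = 200 chips; eligible A, B, C, D
Layer 51-95: 45 each from A, B, D = 45*3 = 135 chips; eligible A, B, D
Layer 96-119: 24 each from A, B = 24*2 = 48 chips; eligible A, B

Pot 1: 200 chips, eligible: A, B, C, D
Pot 2: 135 chips, eligible: A, B, D
Pot 3: 48 chips, eligible: A, B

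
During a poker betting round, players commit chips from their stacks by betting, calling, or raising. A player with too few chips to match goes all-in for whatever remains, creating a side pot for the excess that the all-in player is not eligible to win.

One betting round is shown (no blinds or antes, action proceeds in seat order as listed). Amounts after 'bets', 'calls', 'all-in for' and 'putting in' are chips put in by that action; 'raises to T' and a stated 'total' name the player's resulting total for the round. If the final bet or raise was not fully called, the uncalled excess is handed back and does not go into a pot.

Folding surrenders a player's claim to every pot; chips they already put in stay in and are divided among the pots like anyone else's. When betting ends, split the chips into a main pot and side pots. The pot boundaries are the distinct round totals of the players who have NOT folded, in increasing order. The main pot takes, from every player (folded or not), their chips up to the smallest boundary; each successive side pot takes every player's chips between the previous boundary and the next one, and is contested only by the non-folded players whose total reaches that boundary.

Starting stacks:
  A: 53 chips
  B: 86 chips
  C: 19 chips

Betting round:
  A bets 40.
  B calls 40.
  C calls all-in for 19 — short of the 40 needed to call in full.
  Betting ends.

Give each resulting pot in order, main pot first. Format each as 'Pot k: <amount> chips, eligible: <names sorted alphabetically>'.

Contributions: A=40, B=40, C=19
Pot levels (distinct totals of non-folded players): 19, 40
Layer 1-19: 19 each from A, B, C = 19*3 = 57 chips; eligible A, B, C
Layer 20-40: 21 each from A, B = 21*2 = 42 chips; eligible A, B

Pot 1: 57 chips, eligible: A, B, C
Pot 2: 42 chips, eligible: A, B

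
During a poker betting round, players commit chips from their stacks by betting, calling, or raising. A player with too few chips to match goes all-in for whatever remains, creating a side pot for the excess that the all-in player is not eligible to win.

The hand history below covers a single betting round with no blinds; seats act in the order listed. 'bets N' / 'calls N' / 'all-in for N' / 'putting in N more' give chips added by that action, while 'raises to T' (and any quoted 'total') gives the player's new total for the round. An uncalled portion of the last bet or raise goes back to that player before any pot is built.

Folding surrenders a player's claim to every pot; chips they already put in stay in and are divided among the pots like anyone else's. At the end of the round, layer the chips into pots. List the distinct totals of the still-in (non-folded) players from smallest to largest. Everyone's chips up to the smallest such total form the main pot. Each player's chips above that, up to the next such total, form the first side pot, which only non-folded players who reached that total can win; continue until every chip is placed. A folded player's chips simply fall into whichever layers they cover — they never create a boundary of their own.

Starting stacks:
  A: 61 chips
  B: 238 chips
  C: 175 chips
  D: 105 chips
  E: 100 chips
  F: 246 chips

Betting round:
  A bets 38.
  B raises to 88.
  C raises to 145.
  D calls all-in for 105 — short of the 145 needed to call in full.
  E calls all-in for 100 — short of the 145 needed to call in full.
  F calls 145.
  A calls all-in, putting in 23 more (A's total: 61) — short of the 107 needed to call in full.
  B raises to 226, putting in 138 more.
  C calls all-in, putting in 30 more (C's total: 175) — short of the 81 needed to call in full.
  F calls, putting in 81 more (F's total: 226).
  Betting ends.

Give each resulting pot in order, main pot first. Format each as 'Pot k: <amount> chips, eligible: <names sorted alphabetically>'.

Pot 1: 366 chips, eligible: A, B, C, D, E, F
Pot 2: 195 chips, eligible: B, C, D, E, F
Pot 3: 20 chips, eligible: B, C, D, F
Pot 4: 210 chips, eligible: B, C, F
Pot 5: 102 chips, eligible: B, F

Derivation:
Contributions: A=61, B=226, C=175, D=105, E=100, F=226
Pot levels (distinct totals of non-folded players): 61, 100, 105, 175, 226
Layer 1-61: 61 each from A, B, C, D, E, F = 61*6 = 366 chips; eligible A, B, C, D, E, F
Layer 62-100: 39 each from B, C, D, E, F = 39*5 = 195 chips; eligible B, C, D, E, F
Layer 101-105: 5 each from B, C, D, F = 5*4 = 20 chips; eligible B, C, D, F
Layer 106-175: 70 each from B, C, F = 70*3 = 210 chips; eligible B, C, F
Layer 176-226: 51 each from B, F = 51*2 = 102 chips; eligible B, F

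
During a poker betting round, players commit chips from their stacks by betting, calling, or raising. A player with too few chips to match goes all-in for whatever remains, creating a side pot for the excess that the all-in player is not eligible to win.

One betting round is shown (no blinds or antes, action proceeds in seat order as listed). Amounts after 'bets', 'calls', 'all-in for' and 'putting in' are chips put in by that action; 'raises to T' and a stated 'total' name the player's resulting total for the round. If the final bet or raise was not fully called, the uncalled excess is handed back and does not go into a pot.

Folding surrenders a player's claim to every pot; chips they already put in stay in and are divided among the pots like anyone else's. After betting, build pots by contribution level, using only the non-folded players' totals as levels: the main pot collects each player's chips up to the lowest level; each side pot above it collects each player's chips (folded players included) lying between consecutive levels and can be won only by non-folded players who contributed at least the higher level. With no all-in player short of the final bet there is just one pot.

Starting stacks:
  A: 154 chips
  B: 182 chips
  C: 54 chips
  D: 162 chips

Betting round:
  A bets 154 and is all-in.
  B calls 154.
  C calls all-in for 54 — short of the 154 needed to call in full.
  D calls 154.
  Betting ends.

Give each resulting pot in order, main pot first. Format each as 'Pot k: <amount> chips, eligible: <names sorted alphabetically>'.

Contributions: A=154, B=154, C=54, D=154
Pot levels (distinct totals of non-folded players): 54, 154
Layer 1-54: 54 each from A, B, C, D = 54*4 = 216 chips; eligible A, B, C, D
Layer 55-154: 100 each from A, B, D = 100*3 = 300 chips; eligible A, B, D

Pot 1: 216 chips, eligible: A, B, C, D
Pot 2: 300 chips, eligible: A, B, D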